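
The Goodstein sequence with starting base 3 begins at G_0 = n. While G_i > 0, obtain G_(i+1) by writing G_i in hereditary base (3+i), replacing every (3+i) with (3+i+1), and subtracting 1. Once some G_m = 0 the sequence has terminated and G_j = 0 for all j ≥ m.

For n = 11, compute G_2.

25

G_0 = 11. HB_3(11) = 3^2 + 2. Bump = 18. G_1 = 17.
G_1 = 17. HB_4(17) = 4^2 + 1. Bump = 26. G_2 = 25.
G_2 = 25. HB_5(25) = 5^2. Bump = 36. G_3 = 35.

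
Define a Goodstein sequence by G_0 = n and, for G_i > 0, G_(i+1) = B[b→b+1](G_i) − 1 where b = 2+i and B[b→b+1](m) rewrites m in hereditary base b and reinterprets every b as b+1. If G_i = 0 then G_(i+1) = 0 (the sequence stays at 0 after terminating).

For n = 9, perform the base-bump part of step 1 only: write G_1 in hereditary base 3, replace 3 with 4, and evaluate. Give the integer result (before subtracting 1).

i=0: 9 = 2^(2 + 1) + 1 (b=2); 2→3: 3^(3 + 1) + 1 = 82; 82−1 = 81
i=1: 81 = 3^(3 + 1) (b=3); 3→4: 4^(4 + 1) = 1024; 1024−1 = 1023

1024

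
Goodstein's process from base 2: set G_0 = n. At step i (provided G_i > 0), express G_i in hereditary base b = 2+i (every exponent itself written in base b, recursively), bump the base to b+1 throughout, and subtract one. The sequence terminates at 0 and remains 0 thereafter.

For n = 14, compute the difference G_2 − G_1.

1171

[0] 14 ≡ 2^(2 + 1) + 2^2 + 2 (base 2). Lift 3: 111. −1: 110.
[1] 110 ≡ 3^(3 + 1) + 3^3 + 2 (base 3). Lift 4: 1282. −1: 1281.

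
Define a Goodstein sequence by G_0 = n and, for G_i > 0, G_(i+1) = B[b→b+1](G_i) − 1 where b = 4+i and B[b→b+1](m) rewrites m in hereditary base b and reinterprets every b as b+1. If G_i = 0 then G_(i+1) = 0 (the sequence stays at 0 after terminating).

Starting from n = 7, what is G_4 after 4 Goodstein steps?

7 —HB4→ 4 + 3 —bump→ 5 + 3 = 8 —(−1)→ 7
7 —HB5→ 5 + 2 —bump→ 6 + 2 = 8 —(−1)→ 7
7 —HB6→ 6 + 1 —bump→ 7 + 1 = 8 —(−1)→ 7
7 —HB7→ 7 —bump→ 8 = 8 —(−1)→ 7
7 —HB8→ 7 —bump→ 7 = 7 —(−1)→ 6

7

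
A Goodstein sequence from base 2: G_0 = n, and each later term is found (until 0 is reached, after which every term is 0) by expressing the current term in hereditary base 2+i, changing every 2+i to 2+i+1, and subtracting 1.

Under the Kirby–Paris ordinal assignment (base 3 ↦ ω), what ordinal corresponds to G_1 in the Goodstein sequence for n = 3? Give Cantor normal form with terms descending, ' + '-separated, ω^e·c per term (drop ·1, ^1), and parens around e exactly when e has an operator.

step 0: 3 = 2 + 1; sub 3 for 2: 3 + 1; = 4; G_1 = 4−1 = 3
step 1: 3 = 3; sub 4 for 3: 4; = 4; G_2 = 4−1 = 3

ω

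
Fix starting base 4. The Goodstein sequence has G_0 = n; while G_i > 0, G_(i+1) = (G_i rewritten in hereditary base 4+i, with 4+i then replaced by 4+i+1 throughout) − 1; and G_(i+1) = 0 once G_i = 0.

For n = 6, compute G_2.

step 0: 6 = 4 + 2; sub 5 for 4: 5 + 2; = 7; G_1 = 7−1 = 6
step 1: 6 = 5 + 1; sub 6 for 5: 6 + 1; = 7; G_2 = 7−1 = 6
step 2: 6 = 6; sub 7 for 6: 7; = 7; G_3 = 7−1 = 6

6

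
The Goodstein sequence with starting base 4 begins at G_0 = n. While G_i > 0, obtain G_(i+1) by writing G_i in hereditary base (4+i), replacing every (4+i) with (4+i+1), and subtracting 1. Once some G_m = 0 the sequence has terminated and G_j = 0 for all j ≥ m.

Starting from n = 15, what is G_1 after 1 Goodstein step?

15 —HB4→ 3·4 + 3 —bump→ 3·5 + 3 = 18 —(−1)→ 17
17 —HB5→ 3·5 + 2 —bump→ 3·6 + 2 = 20 —(−1)→ 19

17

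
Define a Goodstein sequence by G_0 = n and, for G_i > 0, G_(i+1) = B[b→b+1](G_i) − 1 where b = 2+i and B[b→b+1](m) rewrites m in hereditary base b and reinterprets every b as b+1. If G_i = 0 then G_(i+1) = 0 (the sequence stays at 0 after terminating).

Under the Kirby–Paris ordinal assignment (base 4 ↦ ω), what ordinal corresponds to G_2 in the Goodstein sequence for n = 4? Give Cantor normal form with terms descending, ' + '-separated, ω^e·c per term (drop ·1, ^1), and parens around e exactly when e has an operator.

ω^2·2 + ω·2 + 1

4 —HB2→ 2^2 —bump→ 3^3 = 27 —(−1)→ 26
26 —HB3→ 2·3^2 + 2·3 + 2 —bump→ 2·4^2 + 2·4 + 2 = 42 —(−1)→ 41
41 —HB4→ 2·4^2 + 2·4 + 1 —bump→ 2·5^2 + 2·5 + 1 = 61 —(−1)→ 60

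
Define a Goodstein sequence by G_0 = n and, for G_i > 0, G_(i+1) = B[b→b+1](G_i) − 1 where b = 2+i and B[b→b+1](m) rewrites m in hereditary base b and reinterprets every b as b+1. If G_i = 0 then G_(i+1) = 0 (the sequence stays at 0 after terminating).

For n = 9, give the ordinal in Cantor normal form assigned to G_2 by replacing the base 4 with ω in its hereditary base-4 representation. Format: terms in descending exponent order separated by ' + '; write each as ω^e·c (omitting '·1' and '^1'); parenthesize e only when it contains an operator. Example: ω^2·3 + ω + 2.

(0) 9|_2 = 2^(2 + 1) + 1 ↦ 3^(3 + 1) + 1|_3 = 82 ⇒ 81
(1) 81|_3 = 3^(3 + 1) ↦ 4^(4 + 1)|_4 = 1024 ⇒ 1023
(2) 1023|_4 = 3·4^4 + 3·4^3 + 3·4^2 + 3·4 + 3 ↦ 3·5^5 + 3·5^3 + 3·5^2 + 3·5 + 3|_5 = 9843 ⇒ 9842

ω^ω·3 + ω^3·3 + ω^2·3 + ω·3 + 3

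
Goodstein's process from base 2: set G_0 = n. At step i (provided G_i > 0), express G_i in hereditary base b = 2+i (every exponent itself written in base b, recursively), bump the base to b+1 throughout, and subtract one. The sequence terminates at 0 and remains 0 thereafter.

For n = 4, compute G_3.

i=0: 4 = 2^2 (b=2); 2→3: 3^3 = 27; 27−1 = 26
i=1: 26 = 2·3^2 + 2·3 + 2 (b=3); 3→4: 2·4^2 + 2·4 + 2 = 42; 42−1 = 41
i=2: 41 = 2·4^2 + 2·4 + 1 (b=4); 4→5: 2·5^2 + 2·5 + 1 = 61; 61−1 = 60
i=3: 60 = 2·5^2 + 2·5 (b=5); 5→6: 2·6^2 + 2·6 = 84; 84−1 = 83

60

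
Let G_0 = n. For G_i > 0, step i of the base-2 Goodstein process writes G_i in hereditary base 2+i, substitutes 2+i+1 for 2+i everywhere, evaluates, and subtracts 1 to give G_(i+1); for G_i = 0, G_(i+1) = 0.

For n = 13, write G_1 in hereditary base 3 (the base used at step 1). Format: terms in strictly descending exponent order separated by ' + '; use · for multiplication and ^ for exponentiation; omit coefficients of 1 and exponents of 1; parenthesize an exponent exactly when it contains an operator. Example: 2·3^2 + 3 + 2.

3^(3 + 1) + 3^3

base 2: 13 = 2^(2 + 1) + 2^2 + 1; at 3: 3^(3 + 1) + 3^3 + 1 = 109; next = 108
base 3: 108 = 3^(3 + 1) + 3^3; at 4: 4^(4 + 1) + 4^4 = 1280; next = 1279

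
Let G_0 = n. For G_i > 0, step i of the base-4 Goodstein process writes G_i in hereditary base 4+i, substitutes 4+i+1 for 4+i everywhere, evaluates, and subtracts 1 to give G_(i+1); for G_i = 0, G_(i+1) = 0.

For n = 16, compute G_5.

(0) 16|_4 = 4^2 ↦ 5^2|_5 = 25 ⇒ 24
(1) 24|_5 = 4·5 + 4 ↦ 4·6 + 4|_6 = 28 ⇒ 27
(2) 27|_6 = 4·6 + 3 ↦ 4·7 + 3|_7 = 31 ⇒ 30
(3) 30|_7 = 4·7 + 2 ↦ 4·8 + 2|_8 = 34 ⇒ 33
(4) 33|_8 = 4·8 + 1 ↦ 4·9 + 1|_9 = 37 ⇒ 36
(5) 36|_9 = 4·9 ↦ 4·10|_10 = 40 ⇒ 39

36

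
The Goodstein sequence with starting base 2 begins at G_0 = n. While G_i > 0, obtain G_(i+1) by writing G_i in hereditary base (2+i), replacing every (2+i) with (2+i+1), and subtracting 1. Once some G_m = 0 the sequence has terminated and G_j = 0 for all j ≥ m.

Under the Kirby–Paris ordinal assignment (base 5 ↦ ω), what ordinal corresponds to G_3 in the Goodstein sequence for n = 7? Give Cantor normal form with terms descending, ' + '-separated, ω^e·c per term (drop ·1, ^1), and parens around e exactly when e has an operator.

ω^ω + 2

7 —HB2→ 2^2 + 2 + 1 —bump→ 3^3 + 3 + 1 = 31 —(−1)→ 30
30 —HB3→ 3^3 + 3 —bump→ 4^4 + 4 = 260 —(−1)→ 259
259 —HB4→ 4^4 + 3 —bump→ 5^5 + 3 = 3128 —(−1)→ 3127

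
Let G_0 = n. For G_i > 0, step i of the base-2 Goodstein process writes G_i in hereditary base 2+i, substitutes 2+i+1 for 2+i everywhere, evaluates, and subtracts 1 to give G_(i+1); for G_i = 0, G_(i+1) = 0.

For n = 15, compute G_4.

326593

step 0: 15 = 2^(2 + 1) + 2^2 + 2 + 1; sub 3 for 2: 3^(3 + 1) + 3^3 + 3 + 1; = 112; G_1 = 112−1 = 111
step 1: 111 = 3^(3 + 1) + 3^3 + 3; sub 4 for 3: 4^(4 + 1) + 4^4 + 4; = 1284; G_2 = 1284−1 = 1283
step 2: 1283 = 4^(4 + 1) + 4^4 + 3; sub 5 for 4: 5^(5 + 1) + 5^5 + 3; = 18753; G_3 = 18753−1 = 18752
step 3: 18752 = 5^(5 + 1) + 5^5 + 2; sub 6 for 5: 6^(6 + 1) + 6^6 + 2; = 326594; G_4 = 326594−1 = 326593
step 4: 326593 = 6^(6 + 1) + 6^6 + 1; sub 7 for 6: 7^(7 + 1) + 7^7 + 1; = 6588345; G_5 = 6588345−1 = 6588344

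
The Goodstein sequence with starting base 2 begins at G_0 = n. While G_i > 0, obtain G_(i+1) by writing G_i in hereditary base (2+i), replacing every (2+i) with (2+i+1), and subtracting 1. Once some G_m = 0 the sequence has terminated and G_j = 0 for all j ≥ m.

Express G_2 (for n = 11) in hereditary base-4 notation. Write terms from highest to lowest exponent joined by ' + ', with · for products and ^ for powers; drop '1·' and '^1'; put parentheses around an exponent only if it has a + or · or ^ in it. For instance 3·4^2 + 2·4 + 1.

4^(4 + 1) + 3

step 0: 11 = 2^(2 + 1) + 2 + 1; sub 3 for 2: 3^(3 + 1) + 3 + 1; = 85; G_1 = 85−1 = 84
step 1: 84 = 3^(3 + 1) + 3; sub 4 for 3: 4^(4 + 1) + 4; = 1028; G_2 = 1028−1 = 1027
step 2: 1027 = 4^(4 + 1) + 3; sub 5 for 4: 5^(5 + 1) + 3; = 15628; G_3 = 15628−1 = 15627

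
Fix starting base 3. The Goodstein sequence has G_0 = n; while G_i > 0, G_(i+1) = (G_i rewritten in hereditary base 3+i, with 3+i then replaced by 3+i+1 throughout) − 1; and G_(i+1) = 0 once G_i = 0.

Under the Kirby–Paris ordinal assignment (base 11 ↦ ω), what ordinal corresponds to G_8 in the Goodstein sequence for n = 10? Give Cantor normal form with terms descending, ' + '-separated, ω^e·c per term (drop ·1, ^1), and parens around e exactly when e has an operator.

ω·3 + 8

[0] 10 ≡ 3^2 + 1 (base 3). Lift 4: 17. −1: 16.
[1] 16 ≡ 4^2 (base 4). Lift 5: 25. −1: 24.
[2] 24 ≡ 4·5 + 4 (base 5). Lift 6: 28. −1: 27.
[3] 27 ≡ 4·6 + 3 (base 6). Lift 7: 31. −1: 30.
[4] 30 ≡ 4·7 + 2 (base 7). Lift 8: 34. −1: 33.
[5] 33 ≡ 4·8 + 1 (base 8). Lift 9: 37. −1: 36.
[6] 36 ≡ 4·9 (base 9). Lift 10: 40. −1: 39.
[7] 39 ≡ 3·10 + 9 (base 10). Lift 11: 42. −1: 41.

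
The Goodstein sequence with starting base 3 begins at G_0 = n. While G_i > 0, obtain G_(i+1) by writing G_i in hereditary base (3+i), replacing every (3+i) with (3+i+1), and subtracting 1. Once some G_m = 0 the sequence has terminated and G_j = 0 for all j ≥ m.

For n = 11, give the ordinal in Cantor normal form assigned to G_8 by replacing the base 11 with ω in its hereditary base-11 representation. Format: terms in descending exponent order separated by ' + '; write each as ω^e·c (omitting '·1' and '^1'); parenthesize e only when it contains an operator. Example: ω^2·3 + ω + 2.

ω·5

[0] 11 ≡ 3^2 + 2 (base 3). Lift 4: 18. −1: 17.
[1] 17 ≡ 4^2 + 1 (base 4). Lift 5: 26. −1: 25.
[2] 25 ≡ 5^2 (base 5). Lift 6: 36. −1: 35.
[3] 35 ≡ 5·6 + 5 (base 6). Lift 7: 40. −1: 39.
[4] 39 ≡ 5·7 + 4 (base 7). Lift 8: 44. −1: 43.
[5] 43 ≡ 5·8 + 3 (base 8). Lift 9: 48. −1: 47.
[6] 47 ≡ 5·9 + 2 (base 9). Lift 10: 52. −1: 51.
[7] 51 ≡ 5·10 + 1 (base 10). Lift 11: 56. −1: 55.
[8] 55 ≡ 5·11 (base 11). Lift 12: 60. −1: 59.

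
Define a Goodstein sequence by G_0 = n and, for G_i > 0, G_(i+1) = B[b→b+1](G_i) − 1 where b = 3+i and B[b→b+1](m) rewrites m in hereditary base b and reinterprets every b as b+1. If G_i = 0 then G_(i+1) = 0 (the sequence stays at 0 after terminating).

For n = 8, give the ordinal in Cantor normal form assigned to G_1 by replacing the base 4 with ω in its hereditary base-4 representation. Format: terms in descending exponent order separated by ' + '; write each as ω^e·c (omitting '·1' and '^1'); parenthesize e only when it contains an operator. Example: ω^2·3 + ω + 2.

base 3: 8 = 2·3 + 2; at 4: 2·4 + 2 = 10; next = 9
base 4: 9 = 2·4 + 1; at 5: 2·5 + 1 = 11; next = 10

ω·2 + 1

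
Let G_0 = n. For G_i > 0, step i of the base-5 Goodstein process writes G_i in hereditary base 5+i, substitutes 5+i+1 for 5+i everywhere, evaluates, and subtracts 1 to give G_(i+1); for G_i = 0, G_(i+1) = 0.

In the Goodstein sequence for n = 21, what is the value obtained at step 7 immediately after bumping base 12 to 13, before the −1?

step 0: 21 = 4·5 + 1; sub 6 for 5: 4·6 + 1; = 25; G_1 = 25−1 = 24
step 1: 24 = 4·6; sub 7 for 6: 4·7; = 28; G_2 = 28−1 = 27
step 2: 27 = 3·7 + 6; sub 8 for 7: 3·8 + 6; = 30; G_3 = 30−1 = 29
step 3: 29 = 3·8 + 5; sub 9 for 8: 3·9 + 5; = 32; G_4 = 32−1 = 31
step 4: 31 = 3·9 + 4; sub 10 for 9: 3·10 + 4; = 34; G_5 = 34−1 = 33
step 5: 33 = 3·10 + 3; sub 11 for 10: 3·11 + 3; = 36; G_6 = 36−1 = 35
step 6: 35 = 3·11 + 2; sub 12 for 11: 3·12 + 2; = 38; G_7 = 38−1 = 37
step 7: 37 = 3·12 + 1; sub 13 for 12: 3·13 + 1; = 40; G_8 = 40−1 = 39

40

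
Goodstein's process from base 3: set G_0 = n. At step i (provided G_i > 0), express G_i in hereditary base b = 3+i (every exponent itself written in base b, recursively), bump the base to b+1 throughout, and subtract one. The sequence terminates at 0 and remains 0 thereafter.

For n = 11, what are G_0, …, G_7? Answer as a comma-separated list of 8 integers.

11, 17, 25, 35, 39, 43, 47, 51

base 3: 11 = 3^2 + 2; at 4: 4^2 + 2 = 18; next = 17
base 4: 17 = 4^2 + 1; at 5: 5^2 + 1 = 26; next = 25
base 5: 25 = 5^2; at 6: 6^2 = 36; next = 35
base 6: 35 = 5·6 + 5; at 7: 5·7 + 5 = 40; next = 39
base 7: 39 = 5·7 + 4; at 8: 5·8 + 4 = 44; next = 43
base 8: 43 = 5·8 + 3; at 9: 5·9 + 3 = 48; next = 47
base 9: 47 = 5·9 + 2; at 10: 5·10 + 2 = 52; next = 51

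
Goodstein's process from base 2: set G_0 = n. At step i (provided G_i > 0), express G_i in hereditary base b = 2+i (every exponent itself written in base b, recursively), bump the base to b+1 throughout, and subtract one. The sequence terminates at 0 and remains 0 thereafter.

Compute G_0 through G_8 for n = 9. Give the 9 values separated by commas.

9, 81, 1023, 9842, 140743, 2471826, 50333399, 1162263921, 30000003325

[0] 9 ≡ 2^(2 + 1) + 1 (base 2). Lift 3: 82. −1: 81.
[1] 81 ≡ 3^(3 + 1) (base 3). Lift 4: 1024. −1: 1023.
[2] 1023 ≡ 3·4^4 + 3·4^3 + 3·4^2 + 3·4 + 3 (base 4). Lift 5: 9843. −1: 9842.
[3] 9842 ≡ 3·5^5 + 3·5^3 + 3·5^2 + 3·5 + 2 (base 5). Lift 6: 140744. −1: 140743.
[4] 140743 ≡ 3·6^6 + 3·6^3 + 3·6^2 + 3·6 + 1 (base 6). Lift 7: 2471827. −1: 2471826.
[5] 2471826 ≡ 3·7^7 + 3·7^3 + 3·7^2 + 3·7 (base 7). Lift 8: 50333400. −1: 50333399.
[6] 50333399 ≡ 3·8^8 + 3·8^3 + 3·8^2 + 2·8 + 7 (base 8). Lift 9: 1162263922. −1: 1162263921.
[7] 1162263921 ≡ 3·9^9 + 3·9^3 + 3·9^2 + 2·9 + 6 (base 9). Lift 10: 30000003326. −1: 30000003325.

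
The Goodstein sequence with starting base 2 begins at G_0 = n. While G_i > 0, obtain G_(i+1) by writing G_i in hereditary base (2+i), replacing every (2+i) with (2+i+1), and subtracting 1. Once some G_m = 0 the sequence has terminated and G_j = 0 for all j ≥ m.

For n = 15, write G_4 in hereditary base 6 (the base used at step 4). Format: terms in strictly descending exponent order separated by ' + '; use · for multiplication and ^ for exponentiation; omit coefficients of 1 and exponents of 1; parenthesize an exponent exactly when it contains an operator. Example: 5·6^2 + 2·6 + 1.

6^(6 + 1) + 6^6 + 1

step 0: 15 = 2^(2 + 1) + 2^2 + 2 + 1; sub 3 for 2: 3^(3 + 1) + 3^3 + 3 + 1; = 112; G_1 = 112−1 = 111
step 1: 111 = 3^(3 + 1) + 3^3 + 3; sub 4 for 3: 4^(4 + 1) + 4^4 + 4; = 1284; G_2 = 1284−1 = 1283
step 2: 1283 = 4^(4 + 1) + 4^4 + 3; sub 5 for 4: 5^(5 + 1) + 5^5 + 3; = 18753; G_3 = 18753−1 = 18752
step 3: 18752 = 5^(5 + 1) + 5^5 + 2; sub 6 for 5: 6^(6 + 1) + 6^6 + 2; = 326594; G_4 = 326594−1 = 326593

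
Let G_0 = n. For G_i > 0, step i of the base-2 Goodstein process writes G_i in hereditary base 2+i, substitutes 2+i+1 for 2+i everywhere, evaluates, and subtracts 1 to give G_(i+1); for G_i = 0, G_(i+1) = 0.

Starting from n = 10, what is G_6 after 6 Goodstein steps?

G_0=10  [base 2] 2^(2 + 1) + 2  →[2↦3]→  3^(3 + 1) + 3 = 84  −1 ⇒ G_1=83
G_1=83  [base 3] 3^(3 + 1) + 2  →[3↦4]→  4^(4 + 1) + 2 = 1026  −1 ⇒ G_2=1025
G_2=1025  [base 4] 4^(4 + 1) + 1  →[4↦5]→  5^(5 + 1) + 1 = 15626  −1 ⇒ G_3=15625
G_3=15625  [base 5] 5^(5 + 1)  →[5↦6]→  6^(6 + 1) = 279936  −1 ⇒ G_4=279935
G_4=279935  [base 6] 5·6^6 + 5·6^5 + 5·6^4 + 5·6^3 + 5·6^2 + 5·6 + 5  →[6↦7]→  5·7^7 + 5·7^5 + 5·7^4 + 5·7^3 + 5·7^2 + 5·7 + 5 = 4215755  −1 ⇒ G_5=4215754
G_5=4215754  [base 7] 5·7^7 + 5·7^5 + 5·7^4 + 5·7^3 + 5·7^2 + 5·7 + 4  →[7↦8]→  5·8^8 + 5·8^5 + 5·8^4 + 5·8^3 + 5·8^2 + 5·8 + 4 = 84073324  −1 ⇒ G_6=84073323
G_6=84073323  [base 8] 5·8^8 + 5·8^5 + 5·8^4 + 5·8^3 + 5·8^2 + 5·8 + 3  →[8↦9]→  5·9^9 + 5·9^5 + 5·9^4 + 5·9^3 + 5·9^2 + 5·9 + 3 = 1937434593  −1 ⇒ G_7=1937434592

84073323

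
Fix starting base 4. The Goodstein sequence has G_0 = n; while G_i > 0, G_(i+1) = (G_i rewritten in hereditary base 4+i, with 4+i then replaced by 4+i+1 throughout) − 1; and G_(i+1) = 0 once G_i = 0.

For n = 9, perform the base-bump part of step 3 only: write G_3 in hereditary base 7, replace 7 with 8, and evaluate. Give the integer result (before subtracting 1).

12

G_0 = 9. HB_4(9) = 2·4 + 1. Bump = 11. G_1 = 10.
G_1 = 10. HB_5(10) = 2·5. Bump = 12. G_2 = 11.
G_2 = 11. HB_6(11) = 6 + 5. Bump = 12. G_3 = 11.
G_3 = 11. HB_7(11) = 7 + 4. Bump = 12. G_4 = 11.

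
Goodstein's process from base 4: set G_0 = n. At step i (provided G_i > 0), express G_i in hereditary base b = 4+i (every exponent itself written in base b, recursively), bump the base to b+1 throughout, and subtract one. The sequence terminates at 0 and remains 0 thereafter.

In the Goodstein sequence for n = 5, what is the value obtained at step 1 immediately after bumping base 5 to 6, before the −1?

6

base 4: 5 = 4 + 1; at 5: 5 + 1 = 6; next = 5
base 5: 5 = 5; at 6: 6 = 6; next = 5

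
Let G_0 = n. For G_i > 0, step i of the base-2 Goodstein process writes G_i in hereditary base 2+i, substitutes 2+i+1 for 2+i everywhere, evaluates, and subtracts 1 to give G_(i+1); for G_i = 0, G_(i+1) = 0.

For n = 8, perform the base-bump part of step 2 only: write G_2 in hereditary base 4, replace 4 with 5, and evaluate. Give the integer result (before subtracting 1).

6311

step 0: 8 = 2^(2 + 1); sub 3 for 2: 3^(3 + 1); = 81; G_1 = 81−1 = 80
step 1: 80 = 2·3^3 + 2·3^2 + 2·3 + 2; sub 4 for 3: 2·4^4 + 2·4^2 + 2·4 + 2; = 554; G_2 = 554−1 = 553
step 2: 553 = 2·4^4 + 2·4^2 + 2·4 + 1; sub 5 for 4: 2·5^5 + 2·5^2 + 2·5 + 1; = 6311; G_3 = 6311−1 = 6310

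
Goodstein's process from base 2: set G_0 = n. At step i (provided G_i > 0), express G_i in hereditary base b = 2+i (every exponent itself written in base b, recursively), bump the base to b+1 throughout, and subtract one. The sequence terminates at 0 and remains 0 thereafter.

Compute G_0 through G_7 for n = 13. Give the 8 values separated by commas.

G_0 = 13. HB_2(13) = 2^(2 + 1) + 2^2 + 1. Bump = 109. G_1 = 108.
G_1 = 108. HB_3(108) = 3^(3 + 1) + 3^3. Bump = 1280. G_2 = 1279.
G_2 = 1279. HB_4(1279) = 4^(4 + 1) + 3·4^3 + 3·4^2 + 3·4 + 3. Bump = 16093. G_3 = 16092.
G_3 = 16092. HB_5(16092) = 5^(5 + 1) + 3·5^3 + 3·5^2 + 3·5 + 2. Bump = 280712. G_4 = 280711.
G_4 = 280711. HB_6(280711) = 6^(6 + 1) + 3·6^3 + 3·6^2 + 3·6 + 1. Bump = 5765999. G_5 = 5765998.
G_5 = 5765998. HB_7(5765998) = 7^(7 + 1) + 3·7^3 + 3·7^2 + 3·7. Bump = 134219480. G_6 = 134219479.
G_6 = 134219479. HB_8(134219479) = 8^(8 + 1) + 3·8^3 + 3·8^2 + 2·8 + 7. Bump = 3486786856. G_7 = 3486786855.

13, 108, 1279, 16092, 280711, 5765998, 134219479, 3486786855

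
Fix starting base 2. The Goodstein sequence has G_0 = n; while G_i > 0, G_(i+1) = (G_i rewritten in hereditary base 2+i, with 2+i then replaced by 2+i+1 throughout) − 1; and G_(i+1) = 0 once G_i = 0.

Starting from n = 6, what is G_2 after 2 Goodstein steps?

257

i=0: 6 = 2^2 + 2 (b=2); 2→3: 3^3 + 3 = 30; 30−1 = 29
i=1: 29 = 3^3 + 2 (b=3); 3→4: 4^4 + 2 = 258; 258−1 = 257
i=2: 257 = 4^4 + 1 (b=4); 4→5: 5^5 + 1 = 3126; 3126−1 = 3125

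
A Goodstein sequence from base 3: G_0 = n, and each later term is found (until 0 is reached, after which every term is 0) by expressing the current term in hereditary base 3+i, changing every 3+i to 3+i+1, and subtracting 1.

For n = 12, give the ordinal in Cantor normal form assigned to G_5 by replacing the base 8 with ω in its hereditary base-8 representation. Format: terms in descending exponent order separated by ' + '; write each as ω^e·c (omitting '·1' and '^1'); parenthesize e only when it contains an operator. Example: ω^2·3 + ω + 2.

G_0=12  [base 3] 3^2 + 3  →[3↦4]→  4^2 + 4 = 20  −1 ⇒ G_1=19
G_1=19  [base 4] 4^2 + 3  →[4↦5]→  5^2 + 3 = 28  −1 ⇒ G_2=27
G_2=27  [base 5] 5^2 + 2  →[5↦6]→  6^2 + 2 = 38  −1 ⇒ G_3=37
G_3=37  [base 6] 6^2 + 1  →[6↦7]→  7^2 + 1 = 50  −1 ⇒ G_4=49
G_4=49  [base 7] 7^2  →[7↦8]→  8^2 = 64  −1 ⇒ G_5=63
G_5=63  [base 8] 7·8 + 7  →[8↦9]→  7·9 + 7 = 70  −1 ⇒ G_6=69

ω·7 + 7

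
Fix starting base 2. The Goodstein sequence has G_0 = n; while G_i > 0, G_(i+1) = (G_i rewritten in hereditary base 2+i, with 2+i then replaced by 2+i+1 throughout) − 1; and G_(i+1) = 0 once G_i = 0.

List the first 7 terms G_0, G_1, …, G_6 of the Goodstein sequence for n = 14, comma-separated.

(0) 14|_2 = 2^(2 + 1) + 2^2 + 2 ↦ 3^(3 + 1) + 3^3 + 3|_3 = 111 ⇒ 110
(1) 110|_3 = 3^(3 + 1) + 3^3 + 2 ↦ 4^(4 + 1) + 4^4 + 2|_4 = 1282 ⇒ 1281
(2) 1281|_4 = 4^(4 + 1) + 4^4 + 1 ↦ 5^(5 + 1) + 5^5 + 1|_5 = 18751 ⇒ 18750
(3) 18750|_5 = 5^(5 + 1) + 5^5 ↦ 6^(6 + 1) + 6^6|_6 = 326592 ⇒ 326591
(4) 326591|_6 = 6^(6 + 1) + 5·6^5 + 5·6^4 + 5·6^3 + 5·6^2 + 5·6 + 5 ↦ 7^(7 + 1) + 5·7^5 + 5·7^4 + 5·7^3 + 5·7^2 + 5·7 + 5|_7 = 5862841 ⇒ 5862840
(5) 5862840|_7 = 7^(7 + 1) + 5·7^5 + 5·7^4 + 5·7^3 + 5·7^2 + 5·7 + 4 ↦ 8^(8 + 1) + 5·8^5 + 5·8^4 + 5·8^3 + 5·8^2 + 5·8 + 4|_8 = 134404972 ⇒ 134404971

14, 110, 1281, 18750, 326591, 5862840, 134404971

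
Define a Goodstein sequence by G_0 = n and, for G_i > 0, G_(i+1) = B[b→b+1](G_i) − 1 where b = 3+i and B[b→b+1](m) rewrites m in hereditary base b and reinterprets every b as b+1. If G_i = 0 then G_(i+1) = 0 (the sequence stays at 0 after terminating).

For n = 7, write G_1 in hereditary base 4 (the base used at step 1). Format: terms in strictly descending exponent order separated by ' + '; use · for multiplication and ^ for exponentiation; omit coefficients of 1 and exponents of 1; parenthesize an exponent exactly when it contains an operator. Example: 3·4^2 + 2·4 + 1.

2·4

G_0 = 7. HB_3(7) = 2·3 + 1. Bump = 9. G_1 = 8.
G_1 = 8. HB_4(8) = 2·4. Bump = 10. G_2 = 9.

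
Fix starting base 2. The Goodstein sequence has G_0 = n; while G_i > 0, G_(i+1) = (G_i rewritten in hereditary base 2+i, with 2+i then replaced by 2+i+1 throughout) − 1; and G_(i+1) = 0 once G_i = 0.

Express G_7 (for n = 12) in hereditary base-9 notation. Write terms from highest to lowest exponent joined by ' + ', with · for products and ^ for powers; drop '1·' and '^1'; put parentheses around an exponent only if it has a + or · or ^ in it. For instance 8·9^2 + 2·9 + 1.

9^(9 + 1) + 2·9^2 + 9 + 2

base 2: 12 = 2^(2 + 1) + 2^2; at 3: 3^(3 + 1) + 3^3 = 108; next = 107
base 3: 107 = 3^(3 + 1) + 2·3^2 + 2·3 + 2; at 4: 4^(4 + 1) + 2·4^2 + 2·4 + 2 = 1066; next = 1065
base 4: 1065 = 4^(4 + 1) + 2·4^2 + 2·4 + 1; at 5: 5^(5 + 1) + 2·5^2 + 2·5 + 1 = 15686; next = 15685
base 5: 15685 = 5^(5 + 1) + 2·5^2 + 2·5; at 6: 6^(6 + 1) + 2·6^2 + 2·6 = 280020; next = 280019
base 6: 280019 = 6^(6 + 1) + 2·6^2 + 6 + 5; at 7: 7^(7 + 1) + 2·7^2 + 7 + 5 = 5764911; next = 5764910
base 7: 5764910 = 7^(7 + 1) + 2·7^2 + 7 + 4; at 8: 8^(8 + 1) + 2·8^2 + 8 + 4 = 134217868; next = 134217867
base 8: 134217867 = 8^(8 + 1) + 2·8^2 + 8 + 3; at 9: 9^(9 + 1) + 2·9^2 + 9 + 3 = 3486784575; next = 3486784574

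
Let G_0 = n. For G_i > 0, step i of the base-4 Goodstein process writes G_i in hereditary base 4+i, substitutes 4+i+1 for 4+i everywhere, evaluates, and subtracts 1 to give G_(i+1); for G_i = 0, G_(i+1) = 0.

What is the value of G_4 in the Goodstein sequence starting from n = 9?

11

i=0: 9 = 2·4 + 1 (b=4); 4→5: 2·5 + 1 = 11; 11−1 = 10
i=1: 10 = 2·5 (b=5); 5→6: 2·6 = 12; 12−1 = 11
i=2: 11 = 6 + 5 (b=6); 6→7: 7 + 5 = 12; 12−1 = 11
i=3: 11 = 7 + 4 (b=7); 7→8: 8 + 4 = 12; 12−1 = 11
i=4: 11 = 8 + 3 (b=8); 8→9: 9 + 3 = 12; 12−1 = 11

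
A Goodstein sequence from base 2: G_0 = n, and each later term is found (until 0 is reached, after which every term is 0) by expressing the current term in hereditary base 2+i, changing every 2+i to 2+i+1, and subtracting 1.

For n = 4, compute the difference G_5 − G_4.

26

i=0: 4 = 2^2 (b=2); 2→3: 3^3 = 27; 27−1 = 26
i=1: 26 = 2·3^2 + 2·3 + 2 (b=3); 3→4: 2·4^2 + 2·4 + 2 = 42; 42−1 = 41
i=2: 41 = 2·4^2 + 2·4 + 1 (b=4); 4→5: 2·5^2 + 2·5 + 1 = 61; 61−1 = 60
i=3: 60 = 2·5^2 + 2·5 (b=5); 5→6: 2·6^2 + 2·6 = 84; 84−1 = 83
i=4: 83 = 2·6^2 + 6 + 5 (b=6); 6→7: 2·7^2 + 7 + 5 = 110; 110−1 = 109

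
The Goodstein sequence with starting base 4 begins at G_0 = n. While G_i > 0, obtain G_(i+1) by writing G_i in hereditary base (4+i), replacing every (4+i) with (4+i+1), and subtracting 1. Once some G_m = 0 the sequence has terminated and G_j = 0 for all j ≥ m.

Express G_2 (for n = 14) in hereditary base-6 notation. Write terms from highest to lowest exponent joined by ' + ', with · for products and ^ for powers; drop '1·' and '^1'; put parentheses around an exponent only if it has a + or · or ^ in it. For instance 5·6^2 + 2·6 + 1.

14 —HB4→ 3·4 + 2 —bump→ 3·5 + 2 = 17 —(−1)→ 16
16 —HB5→ 3·5 + 1 —bump→ 3·6 + 1 = 19 —(−1)→ 18
18 —HB6→ 3·6 —bump→ 3·7 = 21 —(−1)→ 20

3·6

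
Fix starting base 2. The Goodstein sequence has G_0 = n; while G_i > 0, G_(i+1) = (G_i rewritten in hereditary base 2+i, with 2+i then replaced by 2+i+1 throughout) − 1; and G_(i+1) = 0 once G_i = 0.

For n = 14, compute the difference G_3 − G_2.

17469

step 0: 14 = 2^(2 + 1) + 2^2 + 2; sub 3 for 2: 3^(3 + 1) + 3^3 + 3; = 111; G_1 = 111−1 = 110
step 1: 110 = 3^(3 + 1) + 3^3 + 2; sub 4 for 3: 4^(4 + 1) + 4^4 + 2; = 1282; G_2 = 1282−1 = 1281
step 2: 1281 = 4^(4 + 1) + 4^4 + 1; sub 5 for 4: 5^(5 + 1) + 5^5 + 1; = 18751; G_3 = 18751−1 = 18750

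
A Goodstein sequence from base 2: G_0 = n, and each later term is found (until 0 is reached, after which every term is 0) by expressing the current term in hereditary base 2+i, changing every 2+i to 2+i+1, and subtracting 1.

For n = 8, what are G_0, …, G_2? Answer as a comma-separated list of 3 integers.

8 —HB2→ 2^(2 + 1) —bump→ 3^(3 + 1) = 81 —(−1)→ 80
80 —HB3→ 2·3^3 + 2·3^2 + 2·3 + 2 —bump→ 2·4^4 + 2·4^2 + 2·4 + 2 = 554 —(−1)→ 553

8, 80, 553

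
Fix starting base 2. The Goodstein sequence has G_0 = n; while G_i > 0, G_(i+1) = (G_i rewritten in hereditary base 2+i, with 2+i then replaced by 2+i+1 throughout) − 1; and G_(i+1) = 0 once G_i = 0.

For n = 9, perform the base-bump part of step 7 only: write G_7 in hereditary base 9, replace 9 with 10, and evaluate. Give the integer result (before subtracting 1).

G_0 = 9. HB_2(9) = 2^(2 + 1) + 1. Bump = 82. G_1 = 81.
G_1 = 81. HB_3(81) = 3^(3 + 1). Bump = 1024. G_2 = 1023.
G_2 = 1023. HB_4(1023) = 3·4^4 + 3·4^3 + 3·4^2 + 3·4 + 3. Bump = 9843. G_3 = 9842.
G_3 = 9842. HB_5(9842) = 3·5^5 + 3·5^3 + 3·5^2 + 3·5 + 2. Bump = 140744. G_4 = 140743.
G_4 = 140743. HB_6(140743) = 3·6^6 + 3·6^3 + 3·6^2 + 3·6 + 1. Bump = 2471827. G_5 = 2471826.
G_5 = 2471826. HB_7(2471826) = 3·7^7 + 3·7^3 + 3·7^2 + 3·7. Bump = 50333400. G_6 = 50333399.
G_6 = 50333399. HB_8(50333399) = 3·8^8 + 3·8^3 + 3·8^2 + 2·8 + 7. Bump = 1162263922. G_7 = 1162263921.

30000003326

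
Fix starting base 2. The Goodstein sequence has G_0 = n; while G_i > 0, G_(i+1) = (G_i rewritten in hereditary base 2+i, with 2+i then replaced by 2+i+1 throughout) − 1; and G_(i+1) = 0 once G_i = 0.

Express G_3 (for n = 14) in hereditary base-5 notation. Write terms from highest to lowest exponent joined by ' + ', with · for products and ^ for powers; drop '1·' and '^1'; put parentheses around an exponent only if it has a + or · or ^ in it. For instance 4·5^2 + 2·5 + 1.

5^(5 + 1) + 5^5

G_0=14  [base 2] 2^(2 + 1) + 2^2 + 2  →[2↦3]→  3^(3 + 1) + 3^3 + 3 = 111  −1 ⇒ G_1=110
G_1=110  [base 3] 3^(3 + 1) + 3^3 + 2  →[3↦4]→  4^(4 + 1) + 4^4 + 2 = 1282  −1 ⇒ G_2=1281
G_2=1281  [base 4] 4^(4 + 1) + 4^4 + 1  →[4↦5]→  5^(5 + 1) + 5^5 + 1 = 18751  −1 ⇒ G_3=18750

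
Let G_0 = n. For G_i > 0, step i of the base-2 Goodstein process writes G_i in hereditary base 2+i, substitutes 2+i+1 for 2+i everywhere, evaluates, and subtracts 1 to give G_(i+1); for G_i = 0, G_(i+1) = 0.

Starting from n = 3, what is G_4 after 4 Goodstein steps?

step 0: 3 = 2 + 1; sub 3 for 2: 3 + 1; = 4; G_1 = 4−1 = 3
step 1: 3 = 3; sub 4 for 3: 4; = 4; G_2 = 4−1 = 3
step 2: 3 = 3; sub 5 for 4: 3; = 3; G_3 = 3−1 = 2
step 3: 2 = 2; sub 6 for 5: 2; = 2; G_4 = 2−1 = 1

1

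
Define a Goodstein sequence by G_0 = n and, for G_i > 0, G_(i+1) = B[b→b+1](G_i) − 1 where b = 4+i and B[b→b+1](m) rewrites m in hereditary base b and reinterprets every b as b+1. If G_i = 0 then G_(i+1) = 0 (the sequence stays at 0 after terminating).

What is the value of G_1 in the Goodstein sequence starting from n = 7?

7

i=0: 7 = 4 + 3 (b=4); 4→5: 5 + 3 = 8; 8−1 = 7
i=1: 7 = 5 + 2 (b=5); 5→6: 6 + 2 = 8; 8−1 = 7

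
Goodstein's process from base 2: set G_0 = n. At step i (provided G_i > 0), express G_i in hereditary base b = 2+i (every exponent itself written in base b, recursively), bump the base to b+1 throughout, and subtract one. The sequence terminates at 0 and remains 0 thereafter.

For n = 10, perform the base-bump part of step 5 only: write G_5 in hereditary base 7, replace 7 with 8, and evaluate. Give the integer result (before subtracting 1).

i=0: 10 = 2^(2 + 1) + 2 (b=2); 2→3: 3^(3 + 1) + 3 = 84; 84−1 = 83
i=1: 83 = 3^(3 + 1) + 2 (b=3); 3→4: 4^(4 + 1) + 2 = 1026; 1026−1 = 1025
i=2: 1025 = 4^(4 + 1) + 1 (b=4); 4→5: 5^(5 + 1) + 1 = 15626; 15626−1 = 15625
i=3: 15625 = 5^(5 + 1) (b=5); 5→6: 6^(6 + 1) = 279936; 279936−1 = 279935
i=4: 279935 = 5·6^6 + 5·6^5 + 5·6^4 + 5·6^3 + 5·6^2 + 5·6 + 5 (b=6); 6→7: 5·7^7 + 5·7^5 + 5·7^4 + 5·7^3 + 5·7^2 + 5·7 + 5 = 4215755; 4215755−1 = 4215754

84073324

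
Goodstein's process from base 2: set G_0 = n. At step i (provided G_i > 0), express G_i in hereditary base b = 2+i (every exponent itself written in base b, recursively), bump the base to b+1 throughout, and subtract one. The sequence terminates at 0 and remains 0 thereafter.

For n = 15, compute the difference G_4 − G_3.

307841

i=0: 15 = 2^(2 + 1) + 2^2 + 2 + 1 (b=2); 2→3: 3^(3 + 1) + 3^3 + 3 + 1 = 112; 112−1 = 111
i=1: 111 = 3^(3 + 1) + 3^3 + 3 (b=3); 3→4: 4^(4 + 1) + 4^4 + 4 = 1284; 1284−1 = 1283
i=2: 1283 = 4^(4 + 1) + 4^4 + 3 (b=4); 4→5: 5^(5 + 1) + 5^5 + 3 = 18753; 18753−1 = 18752
i=3: 18752 = 5^(5 + 1) + 5^5 + 2 (b=5); 5→6: 6^(6 + 1) + 6^6 + 2 = 326594; 326594−1 = 326593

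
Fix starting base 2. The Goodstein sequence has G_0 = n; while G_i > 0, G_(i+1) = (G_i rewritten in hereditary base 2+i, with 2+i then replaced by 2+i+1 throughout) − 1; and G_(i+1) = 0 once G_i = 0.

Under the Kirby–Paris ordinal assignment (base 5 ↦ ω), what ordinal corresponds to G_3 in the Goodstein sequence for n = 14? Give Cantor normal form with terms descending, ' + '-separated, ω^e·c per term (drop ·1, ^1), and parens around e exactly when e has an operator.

(0) 14|_2 = 2^(2 + 1) + 2^2 + 2 ↦ 3^(3 + 1) + 3^3 + 3|_3 = 111 ⇒ 110
(1) 110|_3 = 3^(3 + 1) + 3^3 + 2 ↦ 4^(4 + 1) + 4^4 + 2|_4 = 1282 ⇒ 1281
(2) 1281|_4 = 4^(4 + 1) + 4^4 + 1 ↦ 5^(5 + 1) + 5^5 + 1|_5 = 18751 ⇒ 18750
(3) 18750|_5 = 5^(5 + 1) + 5^5 ↦ 6^(6 + 1) + 6^6|_6 = 326592 ⇒ 326591

ω^(ω + 1) + ω^ω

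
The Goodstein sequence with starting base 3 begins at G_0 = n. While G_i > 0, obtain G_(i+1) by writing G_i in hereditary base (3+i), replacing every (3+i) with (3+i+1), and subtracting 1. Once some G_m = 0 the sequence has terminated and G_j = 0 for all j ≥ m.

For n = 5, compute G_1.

5

G_0 = 5. HB_3(5) = 3 + 2. Bump = 6. G_1 = 5.
G_1 = 5. HB_4(5) = 4 + 1. Bump = 6. G_2 = 5.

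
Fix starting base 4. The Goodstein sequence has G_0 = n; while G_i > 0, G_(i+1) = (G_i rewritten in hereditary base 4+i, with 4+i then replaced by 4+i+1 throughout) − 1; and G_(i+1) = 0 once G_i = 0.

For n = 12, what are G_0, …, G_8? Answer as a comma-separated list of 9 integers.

12, 14, 15, 16, 17, 18, 19, 19, 19

G_0 = 12. HB_4(12) = 3·4. Bump = 15. G_1 = 14.
G_1 = 14. HB_5(14) = 2·5 + 4. Bump = 16. G_2 = 15.
G_2 = 15. HB_6(15) = 2·6 + 3. Bump = 17. G_3 = 16.
G_3 = 16. HB_7(16) = 2·7 + 2. Bump = 18. G_4 = 17.
G_4 = 17. HB_8(17) = 2·8 + 1. Bump = 19. G_5 = 18.
G_5 = 18. HB_9(18) = 2·9. Bump = 20. G_6 = 19.
G_6 = 19. HB_10(19) = 10 + 9. Bump = 20. G_7 = 19.
G_7 = 19. HB_11(19) = 11 + 8. Bump = 20. G_8 = 19.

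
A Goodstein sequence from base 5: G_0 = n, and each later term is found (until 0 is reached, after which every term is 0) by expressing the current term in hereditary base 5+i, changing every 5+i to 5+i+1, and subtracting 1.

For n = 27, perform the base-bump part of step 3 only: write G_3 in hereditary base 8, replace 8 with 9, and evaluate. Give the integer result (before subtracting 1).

step 0: 27 = 5^2 + 2; sub 6 for 5: 6^2 + 2; = 38; G_1 = 38−1 = 37
step 1: 37 = 6^2 + 1; sub 7 for 6: 7^2 + 1; = 50; G_2 = 50−1 = 49
step 2: 49 = 7^2; sub 8 for 7: 8^2; = 64; G_3 = 64−1 = 63

70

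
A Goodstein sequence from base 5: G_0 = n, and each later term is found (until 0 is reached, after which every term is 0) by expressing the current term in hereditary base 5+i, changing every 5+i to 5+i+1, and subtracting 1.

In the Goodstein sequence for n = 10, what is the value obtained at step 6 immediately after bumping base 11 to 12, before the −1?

G_0 = 10. HB_5(10) = 2·5. Bump = 12. G_1 = 11.
G_1 = 11. HB_6(11) = 6 + 5. Bump = 12. G_2 = 11.
G_2 = 11. HB_7(11) = 7 + 4. Bump = 12. G_3 = 11.
G_3 = 11. HB_8(11) = 8 + 3. Bump = 12. G_4 = 11.
G_4 = 11. HB_9(11) = 9 + 2. Bump = 12. G_5 = 11.
G_5 = 11. HB_10(11) = 10 + 1. Bump = 12. G_6 = 11.
G_6 = 11. HB_11(11) = 11. Bump = 12. G_7 = 11.

12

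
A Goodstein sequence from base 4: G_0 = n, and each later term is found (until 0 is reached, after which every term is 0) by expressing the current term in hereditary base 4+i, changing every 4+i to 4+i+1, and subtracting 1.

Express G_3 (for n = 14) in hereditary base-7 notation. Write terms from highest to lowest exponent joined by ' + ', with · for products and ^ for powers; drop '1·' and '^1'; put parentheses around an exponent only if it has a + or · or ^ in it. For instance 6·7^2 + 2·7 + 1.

2·7 + 6

14 —HB4→ 3·4 + 2 —bump→ 3·5 + 2 = 17 —(−1)→ 16
16 —HB5→ 3·5 + 1 —bump→ 3·6 + 1 = 19 —(−1)→ 18
18 —HB6→ 3·6 —bump→ 3·7 = 21 —(−1)→ 20
20 —HB7→ 2·7 + 6 —bump→ 2·8 + 6 = 22 —(−1)→ 21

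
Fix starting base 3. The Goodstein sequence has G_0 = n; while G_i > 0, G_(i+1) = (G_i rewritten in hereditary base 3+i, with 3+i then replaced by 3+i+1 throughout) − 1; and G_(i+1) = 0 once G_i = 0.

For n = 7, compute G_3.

i=0: 7 = 2·3 + 1 (b=3); 3→4: 2·4 + 1 = 9; 9−1 = 8
i=1: 8 = 2·4 (b=4); 4→5: 2·5 = 10; 10−1 = 9
i=2: 9 = 5 + 4 (b=5); 5→6: 6 + 4 = 10; 10−1 = 9
i=3: 9 = 6 + 3 (b=6); 6→7: 7 + 3 = 10; 10−1 = 9

9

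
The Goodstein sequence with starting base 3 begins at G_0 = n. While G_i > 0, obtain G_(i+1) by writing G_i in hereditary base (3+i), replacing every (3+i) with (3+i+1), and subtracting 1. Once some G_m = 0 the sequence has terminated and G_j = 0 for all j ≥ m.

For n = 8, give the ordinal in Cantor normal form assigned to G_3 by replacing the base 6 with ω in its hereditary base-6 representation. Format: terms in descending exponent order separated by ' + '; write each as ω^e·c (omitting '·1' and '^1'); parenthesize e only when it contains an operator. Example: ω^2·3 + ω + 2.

ω + 5

i=0: 8 = 2·3 + 2 (b=3); 3→4: 2·4 + 2 = 10; 10−1 = 9
i=1: 9 = 2·4 + 1 (b=4); 4→5: 2·5 + 1 = 11; 11−1 = 10
i=2: 10 = 2·5 (b=5); 5→6: 2·6 = 12; 12−1 = 11
i=3: 11 = 6 + 5 (b=6); 6→7: 7 + 5 = 12; 12−1 = 11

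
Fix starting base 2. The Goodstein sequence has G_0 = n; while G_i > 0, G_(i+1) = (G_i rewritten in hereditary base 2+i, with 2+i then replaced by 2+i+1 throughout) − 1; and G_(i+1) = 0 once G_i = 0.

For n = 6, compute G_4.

[0] 6 ≡ 2^2 + 2 (base 2). Lift 3: 30. −1: 29.
[1] 29 ≡ 3^3 + 2 (base 3). Lift 4: 258. −1: 257.
[2] 257 ≡ 4^4 + 1 (base 4). Lift 5: 3126. −1: 3125.
[3] 3125 ≡ 5^5 (base 5). Lift 6: 46656. −1: 46655.
[4] 46655 ≡ 5·6^5 + 5·6^4 + 5·6^3 + 5·6^2 + 5·6 + 5 (base 6). Lift 7: 98040. −1: 98039.

46655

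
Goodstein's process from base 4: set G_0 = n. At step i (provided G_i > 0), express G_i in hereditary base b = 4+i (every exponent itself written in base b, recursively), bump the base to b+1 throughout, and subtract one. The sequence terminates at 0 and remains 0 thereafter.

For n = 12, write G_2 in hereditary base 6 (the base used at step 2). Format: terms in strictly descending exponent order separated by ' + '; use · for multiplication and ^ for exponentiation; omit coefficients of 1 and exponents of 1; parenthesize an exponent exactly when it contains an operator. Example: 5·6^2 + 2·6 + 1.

2·6 + 3

step 0: 12 = 3·4; sub 5 for 4: 3·5; = 15; G_1 = 15−1 = 14
step 1: 14 = 2·5 + 4; sub 6 for 5: 2·6 + 4; = 16; G_2 = 16−1 = 15
step 2: 15 = 2·6 + 3; sub 7 for 6: 2·7 + 3; = 17; G_3 = 17−1 = 16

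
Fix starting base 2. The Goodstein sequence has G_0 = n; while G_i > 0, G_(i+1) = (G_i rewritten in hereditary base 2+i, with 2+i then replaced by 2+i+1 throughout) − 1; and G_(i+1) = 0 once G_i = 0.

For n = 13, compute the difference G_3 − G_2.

[0] 13 ≡ 2^(2 + 1) + 2^2 + 1 (base 2). Lift 3: 109. −1: 108.
[1] 108 ≡ 3^(3 + 1) + 3^3 (base 3). Lift 4: 1280. −1: 1279.
[2] 1279 ≡ 4^(4 + 1) + 3·4^3 + 3·4^2 + 3·4 + 3 (base 4). Lift 5: 16093. −1: 16092.

14813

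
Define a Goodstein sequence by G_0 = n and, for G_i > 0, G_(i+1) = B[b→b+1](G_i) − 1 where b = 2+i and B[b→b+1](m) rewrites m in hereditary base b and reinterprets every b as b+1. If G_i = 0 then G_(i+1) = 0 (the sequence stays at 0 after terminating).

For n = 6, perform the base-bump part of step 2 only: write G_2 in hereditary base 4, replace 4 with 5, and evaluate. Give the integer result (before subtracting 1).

3126

(0) 6|_2 = 2^2 + 2 ↦ 3^3 + 3|_3 = 30 ⇒ 29
(1) 29|_3 = 3^3 + 2 ↦ 4^4 + 2|_4 = 258 ⇒ 257
(2) 257|_4 = 4^4 + 1 ↦ 5^5 + 1|_5 = 3126 ⇒ 3125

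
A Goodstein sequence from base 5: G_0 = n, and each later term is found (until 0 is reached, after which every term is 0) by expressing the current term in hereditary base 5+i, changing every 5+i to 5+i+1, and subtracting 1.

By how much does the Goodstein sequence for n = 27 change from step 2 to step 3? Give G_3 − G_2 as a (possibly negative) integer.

14

step 0: 27 = 5^2 + 2; sub 6 for 5: 6^2 + 2; = 38; G_1 = 38−1 = 37
step 1: 37 = 6^2 + 1; sub 7 for 6: 7^2 + 1; = 50; G_2 = 50−1 = 49
step 2: 49 = 7^2; sub 8 for 7: 8^2; = 64; G_3 = 64−1 = 63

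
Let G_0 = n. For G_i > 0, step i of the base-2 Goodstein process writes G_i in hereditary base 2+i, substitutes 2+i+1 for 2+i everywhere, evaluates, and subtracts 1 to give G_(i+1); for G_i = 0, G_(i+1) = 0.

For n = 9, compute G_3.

9842

step 0: 9 = 2^(2 + 1) + 1; sub 3 for 2: 3^(3 + 1) + 1; = 82; G_1 = 82−1 = 81
step 1: 81 = 3^(3 + 1); sub 4 for 3: 4^(4 + 1); = 1024; G_2 = 1024−1 = 1023
step 2: 1023 = 3·4^4 + 3·4^3 + 3·4^2 + 3·4 + 3; sub 5 for 4: 3·5^5 + 3·5^3 + 3·5^2 + 3·5 + 3; = 9843; G_3 = 9843−1 = 9842
step 3: 9842 = 3·5^5 + 3·5^3 + 3·5^2 + 3·5 + 2; sub 6 for 5: 3·6^6 + 3·6^3 + 3·6^2 + 3·6 + 2; = 140744; G_4 = 140744−1 = 140743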